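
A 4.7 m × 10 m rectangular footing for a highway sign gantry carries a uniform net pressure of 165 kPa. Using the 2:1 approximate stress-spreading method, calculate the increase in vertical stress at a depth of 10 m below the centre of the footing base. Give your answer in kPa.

By the 2:1 method the load spreads at 1 horizontal : 2 vertical, so at depth z the loaded area has grown by z in each plan dimension:
Δσ = qBL/((B+z)(L+z)) = 165×4.7×10/((4.7+10)(10+10)) = 26.378 kPa

Δσ_z ≈ 26.4 kPa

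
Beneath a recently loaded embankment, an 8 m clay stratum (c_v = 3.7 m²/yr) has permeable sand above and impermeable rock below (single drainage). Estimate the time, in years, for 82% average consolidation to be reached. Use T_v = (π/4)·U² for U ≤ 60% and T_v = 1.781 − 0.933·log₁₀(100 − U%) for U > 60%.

Drainage path length: H_d = H = 8 m (single drainage).
U > 60%: T_v = 1.781 − 0.933·log₁₀(100 − 82) = 0.60983.
t = T_v·H_d²/c_v = 0.60983×8²/3.7 = 10.55 years.

t ≈ 10.5 years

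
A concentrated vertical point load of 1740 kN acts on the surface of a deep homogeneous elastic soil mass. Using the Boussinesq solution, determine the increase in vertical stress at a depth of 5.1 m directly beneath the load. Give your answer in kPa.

Δσ_z ≈ 31.9 kPa

Boussinesq vertical stress below a point load on an elastic half-space:
Δσ_z = 3P/(2πz²) · [1 + (r/z)²]^(−5/2)
r/z = 0/5.1 = 0; [1+(r/z)²]^(−5/2) = 1.
Δσ_z = 3×1740/(2π×5.1²) × 1 = 31.941 × 1 = 31.94 kPa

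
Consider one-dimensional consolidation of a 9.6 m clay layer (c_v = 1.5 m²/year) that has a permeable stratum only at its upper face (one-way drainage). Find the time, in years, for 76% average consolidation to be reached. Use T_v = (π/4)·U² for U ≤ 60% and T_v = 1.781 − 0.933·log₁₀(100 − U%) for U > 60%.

t ≈ 30.3 years

Drainage path length: H_d = H = 9.6 m (single drainage).
U > 60%: T_v = 1.781 − 0.933·log₁₀(100 − 76) = 0.49326.
t = T_v·H_d²/c_v = 0.49326×9.6²/1.5 = 30.31 years.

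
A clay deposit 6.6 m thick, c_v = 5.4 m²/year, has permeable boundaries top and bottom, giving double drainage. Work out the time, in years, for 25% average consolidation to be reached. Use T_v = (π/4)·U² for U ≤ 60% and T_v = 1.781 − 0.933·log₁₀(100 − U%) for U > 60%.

t ≈ 0.099 years

Drainage path length: H_d = H/2 = 3.3 m (double drainage).
U ≤ 60%: T_v = (π/4)·U² = (π/4)×0.25² = 0.049087.
t = T_v·H_d²/c_v = 0.049087×3.3²/5.4 = 0.09899 years.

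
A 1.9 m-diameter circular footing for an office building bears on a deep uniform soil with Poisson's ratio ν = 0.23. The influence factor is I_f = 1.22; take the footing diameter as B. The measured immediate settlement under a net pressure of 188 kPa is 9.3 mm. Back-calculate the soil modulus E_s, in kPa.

E_s ≈ 44400 kPa

S_e = q·B·(1−ν²)/E_s · I_f  ⇒  E_s = q·B·(1−ν²)·I_f / S_e.
E_s = 188 × 1.9 × 0.9471 × 1.22 / 0.0093 = 44380 kPa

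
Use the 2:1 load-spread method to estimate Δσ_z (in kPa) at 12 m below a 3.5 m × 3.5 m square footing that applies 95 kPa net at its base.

By the 2:1 method the load spreads at 1 horizontal : 2 vertical, so at depth z the loaded area has grown by z in each plan dimension:
Δσ = qBL/((B+z)(L+z)) = 95×3.5×3.5/((3.5+12)(3.5+12)) = 4.8439 kPa

Δσ_z ≈ 4.84 kPa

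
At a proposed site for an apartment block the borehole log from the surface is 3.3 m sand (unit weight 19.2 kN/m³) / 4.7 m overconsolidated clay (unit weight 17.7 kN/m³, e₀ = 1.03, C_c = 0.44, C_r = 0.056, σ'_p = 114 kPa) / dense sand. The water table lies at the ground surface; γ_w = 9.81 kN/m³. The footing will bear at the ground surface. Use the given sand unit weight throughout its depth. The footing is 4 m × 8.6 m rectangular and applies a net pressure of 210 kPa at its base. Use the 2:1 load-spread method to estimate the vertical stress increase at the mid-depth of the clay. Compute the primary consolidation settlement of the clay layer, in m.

Mid-depth of clay below the ground surface: z = 3.3 + 4.7/2 = 5.65 m.
Total vertical stress at mid-clay: σ_v = 19.2×3.3 + 17.7×2.35 = 104.95 kPa.
Pore pressure: u = 9.81×(5.65 − 0) = 55.427 kPa.
Initial effective stress: σ'_0 = σ_v − u = 104.95 − 55.427 = 49.523 kPa.
Stress increase at mid-clay by the 2:1 spreading method:
Δσ = qBL/((B+z)(L+z)) = 210×4×8.6/((4+5.65)(8.6+5.65)) = 52.533 kPa
Final effective stress: σ'_f = 49.523 + 52.533 = 102.06 kPa.
σ'_f = 102.06 ≤ σ'_p = 114 kPa, so the clay remains overconsolidated and only the recompression index applies:
S_c = C_r·H/(1+e₀)·log₁₀(σ'_f/σ'_0) = 0.056×4.7/2.03×log₁₀(102.06/49.523)
    = 0.12966 × 0.31405 = 0.04072 m

S_c ≈ 0.0407 m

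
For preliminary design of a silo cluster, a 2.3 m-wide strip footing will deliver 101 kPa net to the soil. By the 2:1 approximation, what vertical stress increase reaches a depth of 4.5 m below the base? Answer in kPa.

By the 2:1 method the load spreads at 1 horizontal : 2 vertical, so at depth z the loaded area has grown by z in each plan dimension:
Δσ = qB/(B+z) = 101×2.3/(2.3+4.5) = 34.162 kPa

Δσ_z ≈ 34.2 kPa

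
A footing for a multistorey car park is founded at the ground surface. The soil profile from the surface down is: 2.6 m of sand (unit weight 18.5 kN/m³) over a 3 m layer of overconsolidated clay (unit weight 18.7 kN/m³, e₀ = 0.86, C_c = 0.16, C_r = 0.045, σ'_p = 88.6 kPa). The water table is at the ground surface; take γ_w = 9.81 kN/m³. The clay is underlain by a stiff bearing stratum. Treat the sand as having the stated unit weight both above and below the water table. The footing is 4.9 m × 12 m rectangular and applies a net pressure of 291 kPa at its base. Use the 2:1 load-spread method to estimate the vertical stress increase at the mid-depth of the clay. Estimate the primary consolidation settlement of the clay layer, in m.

Mid-depth of clay below the ground surface: z = 2.6 + 3/2 = 4.1 m.
Total vertical stress at mid-clay: σ_v = 18.5×2.6 + 18.7×1.5 = 76.15 kPa.
Pore pressure: u = 9.81×(4.1 − 0) = 40.221 kPa.
Initial effective stress: σ'_0 = σ_v − u = 76.15 − 40.221 = 35.929 kPa.
Stress increase at mid-clay by the 2:1 spreading method:
Δσ = qBL/((B+z)(L+z)) = 291×4.9×12/((4.9+4.1)(12+4.1)) = 118.09 kPa
Final effective stress: σ'_f = 35.929 + 118.09 = 154.02 kPa.
σ'_f = 154.02 > σ'_p = 88.6 kPa, so the stress path crosses the preconsolidation pressure — recompression up to σ'_p, then virgin compression beyond:
S_c = H/(1+e₀)·[C_r·log₁₀(σ'_p/σ'_0) + C_c·log₁₀(σ'_f/σ'_p)]
    = 3/1.86 × [0.045×log₁₀(88.6/35.929) + 0.16×log₁₀(154.02/88.6)]
    = 1.6129 × [0.017639 + 0.038423] = 0.09042 m

S_c ≈ 0.0904 m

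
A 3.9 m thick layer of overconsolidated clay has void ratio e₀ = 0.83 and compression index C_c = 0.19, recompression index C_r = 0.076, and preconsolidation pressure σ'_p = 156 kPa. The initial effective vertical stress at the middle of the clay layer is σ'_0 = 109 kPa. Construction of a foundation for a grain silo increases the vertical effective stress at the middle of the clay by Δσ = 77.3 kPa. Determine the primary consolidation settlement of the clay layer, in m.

Final effective stress: σ'_f = 109 + 77.3 = 186.3 kPa.
σ'_f = 186.3 > σ'_p = 156 kPa, so the stress path crosses the preconsolidation pressure — recompression up to σ'_p, then virgin compression beyond:
S_c = H/(1+e₀)·[C_r·log₁₀(σ'_p/σ'_0) + C_c·log₁₀(σ'_f/σ'_p)]
    = 3.9/1.83 × [0.076×log₁₀(156/109) + 0.19×log₁₀(186.3/156)]
    = 2.1311 × [0.011833 + 0.014647] = 0.05643 m

S_c ≈ 0.0564 m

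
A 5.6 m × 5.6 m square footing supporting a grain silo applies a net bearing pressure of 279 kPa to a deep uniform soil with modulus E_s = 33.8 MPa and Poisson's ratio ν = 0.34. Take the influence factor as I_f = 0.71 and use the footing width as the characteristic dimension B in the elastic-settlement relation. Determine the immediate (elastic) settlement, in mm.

S_e ≈ 29 mm

Immediate (elastic) settlement: S_e = q·B·(1−ν²)/E_s · I_f.
E_s = 33.8 MPa = 33800 kPa.
S_e = 279 × 5.6 × (1 − 0.34²) / 33800 × 0.71
    = 279 × 5.6 × 0.8844 / 33800 × 0.71
    = 0.02903 m = 29.03 mm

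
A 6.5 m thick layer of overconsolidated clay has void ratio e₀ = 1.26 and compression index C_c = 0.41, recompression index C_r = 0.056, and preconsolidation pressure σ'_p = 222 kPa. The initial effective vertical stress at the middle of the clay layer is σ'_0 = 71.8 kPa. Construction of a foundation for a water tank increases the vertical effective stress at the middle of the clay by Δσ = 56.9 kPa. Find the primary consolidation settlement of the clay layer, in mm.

Final effective stress: σ'_f = 71.8 + 56.9 = 128.7 kPa.
σ'_f = 128.7 ≤ σ'_p = 222 kPa, so the clay remains overconsolidated and only the recompression index applies:
S_c = C_r·H/(1+e₀)·log₁₀(σ'_f/σ'_0) = 0.056×6.5/2.26×log₁₀(128.7/71.8)
    = 0.16106 × 0.25345 = 0.04082 m

S_c ≈ 40.8 mm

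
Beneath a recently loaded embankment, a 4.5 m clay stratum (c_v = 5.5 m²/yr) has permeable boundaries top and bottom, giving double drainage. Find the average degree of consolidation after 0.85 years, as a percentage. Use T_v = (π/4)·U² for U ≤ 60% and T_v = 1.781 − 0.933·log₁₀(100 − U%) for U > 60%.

Drainage path length: H_d = H/2 = 2.25 m (double drainage).
T_v = c_v·t/H_d² = 5.5×0.85/2.25² = 0.92346.
T_v = 0.92346 corresponds to the U > 60% branch:
U = 1 − 10^((1.781 − T_v)/0.933)/100 = 0.917

U ≈ 91.7 %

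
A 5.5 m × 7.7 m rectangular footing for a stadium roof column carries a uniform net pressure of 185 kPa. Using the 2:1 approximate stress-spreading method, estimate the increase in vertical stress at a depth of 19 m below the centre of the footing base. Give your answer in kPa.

By the 2:1 method the load spreads at 1 horizontal : 2 vertical, so at depth z the loaded area has grown by z in each plan dimension:
Δσ = qBL/((B+z)(L+z)) = 185×5.5×7.7/((5.5+19)(7.7+19)) = 11.977 kPa

Δσ_z ≈ 12 kPa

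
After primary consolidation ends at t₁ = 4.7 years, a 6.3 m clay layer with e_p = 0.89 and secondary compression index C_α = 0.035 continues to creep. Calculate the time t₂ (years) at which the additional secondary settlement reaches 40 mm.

S_s = C_α·H/(1+e_p)·log₁₀(t₂/t₁) ⇒ log₁₀(t₂/t₁) = S_s·(1+e_p)/(C_α·H).
log₁₀(t₂/t₁) = 0.04 × (1+0.89) / (0.035×6.3) = 0.3429
t₂ = t₁ × 10^0.3429 = 4.7 × 2.202 = 10.35 years

t₂ ≈ 10.4 years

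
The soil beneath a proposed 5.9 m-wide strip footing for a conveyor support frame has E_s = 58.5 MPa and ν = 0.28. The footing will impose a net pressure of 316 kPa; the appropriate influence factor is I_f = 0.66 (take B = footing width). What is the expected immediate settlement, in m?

S_e ≈ 0.0194 m

Immediate (elastic) settlement: S_e = q·B·(1−ν²)/E_s · I_f.
E_s = 58.5 MPa = 58500 kPa.
S_e = 316 × 5.9 × (1 − 0.28²) / 58500 × 0.66
    = 316 × 5.9 × 0.9216 / 58500 × 0.66
    = 0.01939 m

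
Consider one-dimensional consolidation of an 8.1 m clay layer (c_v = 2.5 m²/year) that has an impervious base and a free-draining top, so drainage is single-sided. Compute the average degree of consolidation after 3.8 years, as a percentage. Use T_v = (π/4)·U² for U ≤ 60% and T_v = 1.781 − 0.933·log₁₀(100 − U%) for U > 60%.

Drainage path length: H_d = H = 8.1 m (single drainage).
T_v = c_v·t/H_d² = 2.5×3.8/8.1² = 0.1448.
T_v = 0.1448 corresponds to the U ≤ 60% branch:
U = √(4T_v/π) = 0.4294

U ≈ 42.9 %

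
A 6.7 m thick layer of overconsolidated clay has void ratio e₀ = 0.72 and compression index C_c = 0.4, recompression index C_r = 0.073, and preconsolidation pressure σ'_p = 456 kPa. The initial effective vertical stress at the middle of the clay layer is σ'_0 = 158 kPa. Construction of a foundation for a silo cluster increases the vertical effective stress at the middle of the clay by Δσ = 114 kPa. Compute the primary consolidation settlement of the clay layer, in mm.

S_c ≈ 67.1 mm

Final effective stress: σ'_f = 158 + 114 = 272 kPa.
σ'_f = 272 ≤ σ'_p = 456 kPa, so the clay remains overconsolidated and only the recompression index applies:
S_c = C_r·H/(1+e₀)·log₁₀(σ'_f/σ'_0) = 0.073×6.7/1.72×log₁₀(272/158)
    = 0.28436 × 0.23591 = 0.06708 m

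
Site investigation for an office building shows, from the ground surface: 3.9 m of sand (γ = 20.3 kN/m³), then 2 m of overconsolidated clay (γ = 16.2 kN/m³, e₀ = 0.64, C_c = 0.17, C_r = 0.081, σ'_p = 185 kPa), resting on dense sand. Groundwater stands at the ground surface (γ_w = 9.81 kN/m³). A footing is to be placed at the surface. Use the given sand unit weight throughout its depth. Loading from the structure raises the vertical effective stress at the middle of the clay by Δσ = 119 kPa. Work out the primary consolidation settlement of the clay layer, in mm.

S_c ≈ 53.9 mm

Mid-depth of clay below the ground surface: z = 3.9 + 2/2 = 4.9 m.
Total vertical stress at mid-clay: σ_v = 20.3×3.9 + 16.2×1 = 95.37 kPa.
Pore pressure: u = 9.81×(4.9 − 0) = 48.069 kPa.
Initial effective stress: σ'_0 = σ_v − u = 95.37 − 48.069 = 47.301 kPa.
Final effective stress: σ'_f = 47.301 + 119 = 166.3 kPa.
σ'_f = 166.3 ≤ σ'_p = 185 kPa, so the clay remains overconsolidated and only the recompression index applies:
S_c = C_r·H/(1+e₀)·log₁₀(σ'_f/σ'_0) = 0.081×2/1.64×log₁₀(166.3/47.301)
    = 0.09878 × 0.54602 = 0.05394 m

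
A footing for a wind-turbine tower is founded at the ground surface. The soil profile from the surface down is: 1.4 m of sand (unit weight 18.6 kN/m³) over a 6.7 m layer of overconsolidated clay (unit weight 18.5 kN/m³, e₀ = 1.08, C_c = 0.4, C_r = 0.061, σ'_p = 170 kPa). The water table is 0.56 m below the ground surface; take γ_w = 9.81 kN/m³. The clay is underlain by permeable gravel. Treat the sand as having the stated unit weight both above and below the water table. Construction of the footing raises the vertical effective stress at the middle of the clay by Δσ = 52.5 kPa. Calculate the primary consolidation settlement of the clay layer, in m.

Mid-depth of clay below the ground surface: z = 1.4 + 6.7/2 = 4.75 m.
Total vertical stress at mid-clay: σ_v = 18.6×1.4 + 18.5×3.35 = 88.015 kPa.
Pore pressure: u = 9.81×(4.75 − 0.56) = 41.104 kPa.
Initial effective stress: σ'_0 = σ_v − u = 88.015 − 41.104 = 46.911 kPa.
Final effective stress: σ'_f = 46.911 + 52.5 = 99.411 kPa.
σ'_f = 99.411 ≤ σ'_p = 170 kPa, so the clay remains overconsolidated and only the recompression index applies:
S_c = C_r·H/(1+e₀)·log₁₀(σ'_f/σ'_0) = 0.061×6.7/2.08×log₁₀(99.411/46.911)
    = 0.19649 × 0.32616 = 0.06409 m

S_c ≈ 0.0641 m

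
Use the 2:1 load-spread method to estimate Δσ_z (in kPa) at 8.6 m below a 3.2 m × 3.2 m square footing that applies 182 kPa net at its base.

Δσ_z ≈ 13.4 kPa

By the 2:1 method the load spreads at 1 horizontal : 2 vertical, so at depth z the loaded area has grown by z in each plan dimension:
Δσ = qBL/((B+z)(L+z)) = 182×3.2×3.2/((3.2+8.6)(3.2+8.6)) = 13.385 kPa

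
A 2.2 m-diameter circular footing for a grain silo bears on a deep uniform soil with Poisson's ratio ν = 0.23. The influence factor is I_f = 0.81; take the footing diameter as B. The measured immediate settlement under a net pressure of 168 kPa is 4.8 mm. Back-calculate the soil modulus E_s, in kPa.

E_s ≈ 59100 kPa

S_e = q·B·(1−ν²)/E_s · I_f  ⇒  E_s = q·B·(1−ν²)·I_f / S_e.
E_s = 168 × 2.2 × 0.9471 × 0.81 / 0.0048 = 59070 kPa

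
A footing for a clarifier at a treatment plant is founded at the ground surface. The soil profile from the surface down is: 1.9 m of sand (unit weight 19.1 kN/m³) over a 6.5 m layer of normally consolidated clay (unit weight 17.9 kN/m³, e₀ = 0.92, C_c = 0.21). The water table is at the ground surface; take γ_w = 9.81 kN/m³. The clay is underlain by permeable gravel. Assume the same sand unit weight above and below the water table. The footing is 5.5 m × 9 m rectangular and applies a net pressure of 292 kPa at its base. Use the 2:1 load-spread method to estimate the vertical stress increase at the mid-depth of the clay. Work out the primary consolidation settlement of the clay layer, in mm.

Mid-depth of clay below the ground surface: z = 1.9 + 6.5/2 = 5.15 m.
Total vertical stress at mid-clay: σ_v = 19.1×1.9 + 17.9×3.25 = 94.465 kPa.
Pore pressure: u = 9.81×(5.15 − 0) = 50.522 kPa.
Initial effective stress: σ'_0 = σ_v − u = 94.465 − 50.522 = 43.943 kPa.
Stress increase at mid-clay by the 2:1 spreading method:
Δσ = qBL/((B+z)(L+z)) = 292×5.5×9/((5.5+5.15)(9+5.15)) = 95.914 kPa
Final effective stress: σ'_f = σ'_0 + Δσ = 43.943 + 95.914 = 139.86 kPa.
Normally consolidated clay, so the full stress increment lies on the virgin compression line:
S_c = C_c·H/(1+e₀)·log₁₀(σ'_f/σ'_0) = 0.21×6.5/(1+0.92)×log₁₀(139.86/43.943)
    = 0.71094 × 0.5028 = 0.3575 m

S_c ≈ 357 mm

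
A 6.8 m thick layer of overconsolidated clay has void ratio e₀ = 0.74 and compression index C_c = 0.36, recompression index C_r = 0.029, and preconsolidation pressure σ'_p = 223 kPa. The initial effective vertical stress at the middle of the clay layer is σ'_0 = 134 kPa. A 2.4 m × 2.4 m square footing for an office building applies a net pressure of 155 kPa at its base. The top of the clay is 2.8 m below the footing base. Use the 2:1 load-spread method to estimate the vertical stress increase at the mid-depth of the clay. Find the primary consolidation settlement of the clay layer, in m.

Mid-depth of clay below the footing base: z = 2.8 + 6.8/2 = 6.2 m.
Stress increase at mid-clay by the 2:1 spreading method:
Δσ = qBL/((B+z)(L+z)) = 155×2.4×2.4/((2.4+6.2)(2.4+6.2)) = 12.071 kPa
Final effective stress: σ'_f = 134 + 12.071 = 146.07 kPa.
σ'_f = 146.07 ≤ σ'_p = 223 kPa, so the clay remains overconsolidated and only the recompression index applies:
S_c = C_r·H/(1+e₀)·log₁₀(σ'_f/σ'_0) = 0.029×6.8/1.74×log₁₀(146.07/134)
    = 0.11333 × 0.037456 = 0.004245 m

S_c ≈ 0.00424 m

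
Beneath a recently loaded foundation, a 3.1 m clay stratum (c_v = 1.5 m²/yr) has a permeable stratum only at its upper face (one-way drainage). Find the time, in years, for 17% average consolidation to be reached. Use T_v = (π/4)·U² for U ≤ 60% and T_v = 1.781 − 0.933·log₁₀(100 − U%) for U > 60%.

t ≈ 0.145 years

Drainage path length: H_d = H = 3.1 m (single drainage).
U ≤ 60%: T_v = (π/4)·U² = (π/4)×0.17² = 0.022698.
t = T_v·H_d²/c_v = 0.022698×3.1²/1.5 = 0.1454 years.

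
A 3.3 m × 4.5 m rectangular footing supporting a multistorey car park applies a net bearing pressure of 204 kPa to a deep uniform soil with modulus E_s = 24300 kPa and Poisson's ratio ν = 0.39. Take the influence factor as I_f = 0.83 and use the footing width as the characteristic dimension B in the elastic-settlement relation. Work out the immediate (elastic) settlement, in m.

Immediate (elastic) settlement: S_e = q·B·(1−ν²)/E_s · I_f.
S_e = 204 × 3.3 × (1 − 0.39²) / 24300 × 0.83
    = 204 × 3.3 × 0.8479 / 24300 × 0.83
    = 0.0195 m

S_e ≈ 0.0195 m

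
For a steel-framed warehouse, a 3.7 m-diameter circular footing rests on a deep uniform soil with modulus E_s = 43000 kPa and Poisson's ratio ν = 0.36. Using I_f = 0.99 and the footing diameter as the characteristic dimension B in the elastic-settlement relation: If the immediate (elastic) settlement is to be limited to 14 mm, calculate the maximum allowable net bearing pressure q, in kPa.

q ≈ 189 kPa

S_e = q·B·(1−ν²)/E_s · I_f  ⇒  q = S_e·E_s / (B·(1−ν²)·I_f).
q = 0.014 × 43000 / (3.7 × 0.8704 × 0.99) = 188.8 kPa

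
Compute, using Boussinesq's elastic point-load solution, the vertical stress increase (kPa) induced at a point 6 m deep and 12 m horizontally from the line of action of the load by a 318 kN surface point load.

Δσ_z ≈ 0.0754 kPa

Boussinesq vertical stress below a point load on an elastic half-space:
Δσ_z = 3P/(2πz²) · [1 + (r/z)²]^(−5/2)
r/z = 12/6 = 2; [1+(r/z)²]^(−5/2) = 0.017889.
Δσ_z = 3×318/(2π×6²) × 0.017889 = 4.2176 × 0.017889 = 0.07545 kPa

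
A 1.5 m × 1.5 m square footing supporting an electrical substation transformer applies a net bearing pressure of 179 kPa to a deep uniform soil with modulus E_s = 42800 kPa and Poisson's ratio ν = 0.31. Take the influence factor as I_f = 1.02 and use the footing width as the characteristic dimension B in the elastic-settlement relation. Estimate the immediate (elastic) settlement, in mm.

Immediate (elastic) settlement: S_e = q·B·(1−ν²)/E_s · I_f.
S_e = 179 × 1.5 × (1 − 0.31²) / 42800 × 1.02
    = 179 × 1.5 × 0.9039 / 42800 × 1.02
    = 0.005784 m = 5.784 mm

S_e ≈ 5.78 mm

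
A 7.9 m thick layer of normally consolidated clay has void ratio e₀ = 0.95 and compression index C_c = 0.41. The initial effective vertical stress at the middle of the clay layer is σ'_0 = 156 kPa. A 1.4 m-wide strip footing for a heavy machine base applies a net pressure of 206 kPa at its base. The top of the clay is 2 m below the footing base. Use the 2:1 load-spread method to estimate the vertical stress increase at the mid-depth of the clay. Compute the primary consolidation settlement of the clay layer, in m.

Mid-depth of clay below the footing base: z = 2 + 7.9/2 = 5.95 m.
Stress increase at mid-clay by the 2:1 spreading method:
Δσ = qB/(B+z) = 206×1.4/(1.4+5.95) = 39.238 kPa
Final effective stress: σ'_f = σ'_0 + Δσ = 156 + 39.238 = 195.24 kPa.
Normally consolidated clay, so the full stress increment lies on the virgin compression line:
S_c = C_c·H/(1+e₀)·log₁₀(σ'_f/σ'_0) = 0.41×7.9/(1+0.95)×log₁₀(195.24/156)
    = 1.661 × 0.097444 = 0.1619 m

S_c ≈ 0.162 m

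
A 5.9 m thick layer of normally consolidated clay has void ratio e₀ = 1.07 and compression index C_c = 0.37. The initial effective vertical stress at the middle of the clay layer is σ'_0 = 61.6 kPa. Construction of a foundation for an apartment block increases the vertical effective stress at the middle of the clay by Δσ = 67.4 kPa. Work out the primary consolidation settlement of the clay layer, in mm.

S_c ≈ 339 mm

Final effective stress: σ'_f = σ'_0 + Δσ = 61.6 + 67.4 = 129 kPa.
Normally consolidated clay, so the full stress increment lies on the virgin compression line:
S_c = C_c·H/(1+e₀)·log₁₀(σ'_f/σ'_0) = 0.37×5.9/(1+1.07)×log₁₀(129/61.6)
    = 1.0546 × 0.32101 = 0.3385 m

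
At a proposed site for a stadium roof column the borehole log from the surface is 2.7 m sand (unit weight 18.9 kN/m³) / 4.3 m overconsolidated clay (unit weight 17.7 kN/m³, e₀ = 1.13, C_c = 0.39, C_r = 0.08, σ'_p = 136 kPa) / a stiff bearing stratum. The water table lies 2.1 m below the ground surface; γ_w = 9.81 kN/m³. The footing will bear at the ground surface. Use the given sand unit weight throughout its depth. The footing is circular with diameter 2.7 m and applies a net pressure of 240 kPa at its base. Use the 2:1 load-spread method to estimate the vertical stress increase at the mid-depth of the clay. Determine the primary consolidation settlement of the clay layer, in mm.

Mid-depth of clay below the ground surface: z = 2.7 + 4.3/2 = 4.85 m.
Total vertical stress at mid-clay: σ_v = 18.9×2.7 + 17.7×2.15 = 89.085 kPa.
Pore pressure: u = 9.81×(4.85 − 2.1) = 26.978 kPa.
Initial effective stress: σ'_0 = σ_v − u = 89.085 − 26.978 = 62.107 kPa.
Stress increase at mid-clay by the 2:1 spreading method:
Δσ ≈ qD²/(D+z)² = 240×2.7²/(2.7+4.85)² = 30.693 kPa
Final effective stress: σ'_f = 62.107 + 30.693 = 92.8 kPa.
σ'_f = 92.8 ≤ σ'_p = 136 kPa, so the clay remains overconsolidated and only the recompression index applies:
S_c = C_r·H/(1+e₀)·log₁₀(σ'_f/σ'_0) = 0.08×4.3/2.13×log₁₀(92.8/62.107)
    = 0.1615 × 0.17441 = 0.02817 m

S_c ≈ 28.2 mm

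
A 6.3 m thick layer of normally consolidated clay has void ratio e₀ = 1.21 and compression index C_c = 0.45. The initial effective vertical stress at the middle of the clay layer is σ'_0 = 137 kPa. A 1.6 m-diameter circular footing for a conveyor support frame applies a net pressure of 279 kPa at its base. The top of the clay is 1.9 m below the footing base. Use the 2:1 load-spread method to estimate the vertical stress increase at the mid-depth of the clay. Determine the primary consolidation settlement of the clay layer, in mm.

S_c ≈ 62.1 mm

Mid-depth of clay below the footing base: z = 1.9 + 6.3/2 = 5.05 m.
Stress increase at mid-clay by the 2:1 spreading method:
Δσ ≈ qD²/(D+z)² = 279×1.6²/(1.6+5.05)² = 16.151 kPa
Final effective stress: σ'_f = σ'_0 + Δσ = 137 + 16.151 = 153.15 kPa.
Normally consolidated clay, so the full stress increment lies on the virgin compression line:
S_c = C_c·H/(1+e₀)·log₁₀(σ'_f/σ'_0) = 0.45×6.3/(1+1.21)×log₁₀(153.15/137)
    = 1.2828 × 0.048396 = 0.06208 m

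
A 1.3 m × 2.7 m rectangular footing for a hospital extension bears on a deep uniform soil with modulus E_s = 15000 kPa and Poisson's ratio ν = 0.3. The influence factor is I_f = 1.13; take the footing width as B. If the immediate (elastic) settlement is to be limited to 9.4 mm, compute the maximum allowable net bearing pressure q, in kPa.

q ≈ 105 kPa

S_e = q·B·(1−ν²)/E_s · I_f  ⇒  q = S_e·E_s / (B·(1−ν²)·I_f).
q = 0.0094 × 15000 / (1.3 × 0.91 × 1.13) = 105.5 kPa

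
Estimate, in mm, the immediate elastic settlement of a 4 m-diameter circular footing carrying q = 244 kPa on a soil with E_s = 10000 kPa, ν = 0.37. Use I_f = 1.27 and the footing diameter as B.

S_e ≈ 107 mm

Immediate (elastic) settlement: S_e = q·B·(1−ν²)/E_s · I_f.
S_e = 244 × 4 × (1 − 0.37²) / 10000 × 1.27
    = 244 × 4 × 0.8631 / 10000 × 1.27
    = 0.107 m = 107 mm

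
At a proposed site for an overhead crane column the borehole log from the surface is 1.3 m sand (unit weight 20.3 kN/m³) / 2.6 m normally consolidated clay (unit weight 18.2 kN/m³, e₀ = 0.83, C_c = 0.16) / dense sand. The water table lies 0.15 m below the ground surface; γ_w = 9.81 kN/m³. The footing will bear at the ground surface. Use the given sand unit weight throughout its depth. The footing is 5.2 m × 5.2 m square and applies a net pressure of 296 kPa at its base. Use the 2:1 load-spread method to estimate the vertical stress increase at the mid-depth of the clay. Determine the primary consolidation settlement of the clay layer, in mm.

S_c ≈ 178 mm

Mid-depth of clay below the ground surface: z = 1.3 + 2.6/2 = 2.6 m.
Total vertical stress at mid-clay: σ_v = 20.3×1.3 + 18.2×1.3 = 50.05 kPa.
Pore pressure: u = 9.81×(2.6 − 0.15) = 24.035 kPa.
Initial effective stress: σ'_0 = σ_v − u = 50.05 − 24.035 = 26.015 kPa.
Stress increase at mid-clay by the 2:1 spreading method:
Δσ = qBL/((B+z)(L+z)) = 296×5.2×5.2/((5.2+2.6)(5.2+2.6)) = 131.56 kPa
Final effective stress: σ'_f = σ'_0 + Δσ = 26.015 + 131.56 = 157.57 kPa.
Normally consolidated clay, so the full stress increment lies on the virgin compression line:
S_c = C_c·H/(1+e₀)·log₁₀(σ'_f/σ'_0) = 0.16×2.6/(1+0.83)×log₁₀(157.57/26.015)
    = 0.22732 × 0.78225 = 0.1778 m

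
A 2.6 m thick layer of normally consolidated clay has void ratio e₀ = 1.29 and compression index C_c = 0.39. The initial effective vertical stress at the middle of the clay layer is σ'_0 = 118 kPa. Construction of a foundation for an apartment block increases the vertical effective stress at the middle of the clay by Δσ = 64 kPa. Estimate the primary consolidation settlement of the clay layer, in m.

Final effective stress: σ'_f = σ'_0 + Δσ = 118 + 64 = 182 kPa.
Normally consolidated clay, so the full stress increment lies on the virgin compression line:
S_c = C_c·H/(1+e₀)·log₁₀(σ'_f/σ'_0) = 0.39×2.6/(1+1.29)×log₁₀(182/118)
    = 0.44279 × 0.18819 = 0.08333 m

S_c ≈ 0.0833 m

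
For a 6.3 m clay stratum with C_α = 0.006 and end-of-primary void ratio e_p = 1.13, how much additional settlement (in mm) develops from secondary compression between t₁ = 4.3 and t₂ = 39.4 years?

Secondary compression: S_s = C_α·H/(1+e_p)·log₁₀(t₂/t₁)
S_s = 0.006×6.3/(1+1.13)×log₁₀(39.4/4.3)
    = 0.01775 × 0.962 = 0.01707 m

S_s ≈ 17.1 mm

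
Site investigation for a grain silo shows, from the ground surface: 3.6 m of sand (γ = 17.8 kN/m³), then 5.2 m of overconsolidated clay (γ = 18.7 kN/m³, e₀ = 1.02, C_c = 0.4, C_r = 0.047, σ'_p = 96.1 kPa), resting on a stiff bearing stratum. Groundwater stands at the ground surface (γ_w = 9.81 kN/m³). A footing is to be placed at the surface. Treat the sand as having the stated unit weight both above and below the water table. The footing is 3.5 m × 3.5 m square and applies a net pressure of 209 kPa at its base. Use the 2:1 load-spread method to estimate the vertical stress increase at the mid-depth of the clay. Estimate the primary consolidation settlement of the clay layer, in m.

S_c ≈ 0.0222 m

Mid-depth of clay below the ground surface: z = 3.6 + 5.2/2 = 6.2 m.
Total vertical stress at mid-clay: σ_v = 17.8×3.6 + 18.7×2.6 = 112.7 kPa.
Pore pressure: u = 9.81×(6.2 − 0) = 60.822 kPa.
Initial effective stress: σ'_0 = σ_v − u = 112.7 − 60.822 = 51.878 kPa.
Stress increase at mid-clay by the 2:1 spreading method:
Δσ = qBL/((B+z)(L+z)) = 209×3.5×3.5/((3.5+6.2)(3.5+6.2)) = 27.211 kPa
Final effective stress: σ'_f = 51.878 + 27.211 = 79.089 kPa.
σ'_f = 79.089 ≤ σ'_p = 96.1 kPa, so the clay remains overconsolidated and only the recompression index applies:
S_c = C_r·H/(1+e₀)·log₁₀(σ'_f/σ'_0) = 0.047×5.2/2.02×log₁₀(79.089/51.878)
    = 0.12099 × 0.18313 = 0.02216 m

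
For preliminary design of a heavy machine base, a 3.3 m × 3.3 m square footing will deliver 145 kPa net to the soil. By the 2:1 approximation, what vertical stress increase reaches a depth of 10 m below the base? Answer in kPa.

Δσ_z ≈ 8.93 kPa

By the 2:1 method the load spreads at 1 horizontal : 2 vertical, so at depth z the loaded area has grown by z in each plan dimension:
Δσ = qBL/((B+z)(L+z)) = 145×3.3×3.3/((3.3+10)(3.3+10)) = 8.9267 kPa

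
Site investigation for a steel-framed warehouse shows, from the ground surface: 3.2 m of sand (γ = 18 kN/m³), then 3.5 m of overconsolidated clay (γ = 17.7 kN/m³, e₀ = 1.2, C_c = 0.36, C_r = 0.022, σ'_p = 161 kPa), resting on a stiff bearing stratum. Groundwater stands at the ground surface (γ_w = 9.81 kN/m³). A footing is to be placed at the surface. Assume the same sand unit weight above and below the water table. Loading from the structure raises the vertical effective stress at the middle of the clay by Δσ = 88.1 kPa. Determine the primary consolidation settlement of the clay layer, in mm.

Mid-depth of clay below the ground surface: z = 3.2 + 3.5/2 = 4.95 m.
Total vertical stress at mid-clay: σ_v = 18×3.2 + 17.7×1.75 = 88.575 kPa.
Pore pressure: u = 9.81×(4.95 − 0) = 48.56 kPa.
Initial effective stress: σ'_0 = σ_v − u = 88.575 − 48.56 = 40.015 kPa.
Final effective stress: σ'_f = 40.015 + 88.1 = 128.12 kPa.
σ'_f = 128.12 ≤ σ'_p = 161 kPa, so the clay remains overconsolidated and only the recompression index applies:
S_c = C_r·H/(1+e₀)·log₁₀(σ'_f/σ'_0) = 0.022×3.5/2.2×log₁₀(128.12/40.015)
    = 0.035 × 0.50539 = 0.01769 m

S_c ≈ 17.7 mm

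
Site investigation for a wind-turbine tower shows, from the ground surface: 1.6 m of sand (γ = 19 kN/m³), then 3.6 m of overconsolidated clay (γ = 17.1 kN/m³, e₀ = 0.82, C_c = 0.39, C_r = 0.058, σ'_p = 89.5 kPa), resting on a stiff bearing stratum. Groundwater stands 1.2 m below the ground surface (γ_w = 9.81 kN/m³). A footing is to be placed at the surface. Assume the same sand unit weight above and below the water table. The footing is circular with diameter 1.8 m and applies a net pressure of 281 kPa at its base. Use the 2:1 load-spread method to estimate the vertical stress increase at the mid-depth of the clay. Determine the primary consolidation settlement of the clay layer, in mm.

Mid-depth of clay below the ground surface: z = 1.6 + 3.6/2 = 3.4 m.
Total vertical stress at mid-clay: σ_v = 19×1.6 + 17.1×1.8 = 61.18 kPa.
Pore pressure: u = 9.81×(3.4 − 1.2) = 21.582 kPa.
Initial effective stress: σ'_0 = σ_v − u = 61.18 − 21.582 = 39.598 kPa.
Stress increase at mid-clay by the 2:1 spreading method:
Δσ ≈ qD²/(D+z)² = 281×1.8²/(1.8+3.4)² = 33.67 kPa
Final effective stress: σ'_f = 39.598 + 33.67 = 73.268 kPa.
σ'_f = 73.268 ≤ σ'_p = 89.5 kPa, so the clay remains overconsolidated and only the recompression index applies:
S_c = C_r·H/(1+e₀)·log₁₀(σ'_f/σ'_0) = 0.058×3.6/1.82×log₁₀(73.268/39.598)
    = 0.11472 × 0.26724 = 0.03066 m

S_c ≈ 30.7 mm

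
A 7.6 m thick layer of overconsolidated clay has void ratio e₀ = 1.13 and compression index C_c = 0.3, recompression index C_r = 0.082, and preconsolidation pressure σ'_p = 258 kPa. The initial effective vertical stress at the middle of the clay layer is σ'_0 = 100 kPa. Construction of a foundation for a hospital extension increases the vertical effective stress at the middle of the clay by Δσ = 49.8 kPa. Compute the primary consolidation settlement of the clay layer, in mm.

Final effective stress: σ'_f = 100 + 49.8 = 149.8 kPa.
σ'_f = 149.8 ≤ σ'_p = 258 kPa, so the clay remains overconsolidated and only the recompression index applies:
S_c = C_r·H/(1+e₀)·log₁₀(σ'_f/σ'_0) = 0.082×7.6/2.13×log₁₀(149.8/100)
    = 0.29258 × 0.17551 = 0.05135 m

S_c ≈ 51.4 mm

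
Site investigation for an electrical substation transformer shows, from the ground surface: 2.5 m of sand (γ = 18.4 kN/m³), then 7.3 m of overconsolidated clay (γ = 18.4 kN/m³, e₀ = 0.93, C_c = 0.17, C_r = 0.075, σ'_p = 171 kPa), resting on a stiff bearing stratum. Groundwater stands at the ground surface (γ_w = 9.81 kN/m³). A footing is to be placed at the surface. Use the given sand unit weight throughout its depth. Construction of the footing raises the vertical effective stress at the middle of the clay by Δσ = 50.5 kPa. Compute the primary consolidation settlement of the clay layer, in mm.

S_c ≈ 82.7 mm

Mid-depth of clay below the ground surface: z = 2.5 + 7.3/2 = 6.15 m.
Total vertical stress at mid-clay: σ_v = 18.4×2.5 + 18.4×3.65 = 113.16 kPa.
Pore pressure: u = 9.81×(6.15 − 0) = 60.332 kPa.
Initial effective stress: σ'_0 = σ_v − u = 113.16 − 60.332 = 52.828 kPa.
Final effective stress: σ'_f = 52.828 + 50.5 = 103.33 kPa.
σ'_f = 103.33 ≤ σ'_p = 171 kPa, so the clay remains overconsolidated and only the recompression index applies:
S_c = C_r·H/(1+e₀)·log₁₀(σ'_f/σ'_0) = 0.075×7.3/1.93×log₁₀(103.33/52.828)
    = 0.28368 × 0.29136 = 0.08265 m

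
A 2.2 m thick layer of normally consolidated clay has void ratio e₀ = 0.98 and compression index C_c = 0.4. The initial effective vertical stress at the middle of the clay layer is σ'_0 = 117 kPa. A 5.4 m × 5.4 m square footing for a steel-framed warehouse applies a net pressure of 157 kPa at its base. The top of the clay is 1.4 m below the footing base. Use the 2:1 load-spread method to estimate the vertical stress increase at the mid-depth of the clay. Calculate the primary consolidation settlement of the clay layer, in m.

S_c ≈ 0.094 m

Mid-depth of clay below the footing base: z = 1.4 + 2.2/2 = 2.5 m.
Stress increase at mid-clay by the 2:1 spreading method:
Δσ = qBL/((B+z)(L+z)) = 157×5.4×5.4/((5.4+2.5)(5.4+2.5)) = 73.356 kPa
Final effective stress: σ'_f = σ'_0 + Δσ = 117 + 73.356 = 190.36 kPa.
Normally consolidated clay, so the full stress increment lies on the virgin compression line:
S_c = C_c·H/(1+e₀)·log₁₀(σ'_f/σ'_0) = 0.4×2.2/(1+0.98)×log₁₀(190.36/117)
    = 0.44444 × 0.21139 = 0.09395 m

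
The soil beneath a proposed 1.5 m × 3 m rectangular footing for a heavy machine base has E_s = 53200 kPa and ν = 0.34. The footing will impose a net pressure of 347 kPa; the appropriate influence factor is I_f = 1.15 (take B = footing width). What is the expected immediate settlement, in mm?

S_e ≈ 9.95 mm

Immediate (elastic) settlement: S_e = q·B·(1−ν²)/E_s · I_f.
S_e = 347 × 1.5 × (1 − 0.34²) / 53200 × 1.15
    = 347 × 1.5 × 0.8844 / 53200 × 1.15
    = 0.009951 m = 9.951 mm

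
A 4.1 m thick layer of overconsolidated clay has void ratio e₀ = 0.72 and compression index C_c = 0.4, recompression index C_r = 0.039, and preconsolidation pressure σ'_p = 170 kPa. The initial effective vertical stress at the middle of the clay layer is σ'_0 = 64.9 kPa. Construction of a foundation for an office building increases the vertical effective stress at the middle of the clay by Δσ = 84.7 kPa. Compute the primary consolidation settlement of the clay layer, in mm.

S_c ≈ 33.7 mm

Final effective stress: σ'_f = 64.9 + 84.7 = 149.6 kPa.
σ'_f = 149.6 ≤ σ'_p = 170 kPa, so the clay remains overconsolidated and only the recompression index applies:
S_c = C_r·H/(1+e₀)·log₁₀(σ'_f/σ'_0) = 0.039×4.1/1.72×log₁₀(149.6/64.9)
    = 0.092964 × 0.36269 = 0.03372 m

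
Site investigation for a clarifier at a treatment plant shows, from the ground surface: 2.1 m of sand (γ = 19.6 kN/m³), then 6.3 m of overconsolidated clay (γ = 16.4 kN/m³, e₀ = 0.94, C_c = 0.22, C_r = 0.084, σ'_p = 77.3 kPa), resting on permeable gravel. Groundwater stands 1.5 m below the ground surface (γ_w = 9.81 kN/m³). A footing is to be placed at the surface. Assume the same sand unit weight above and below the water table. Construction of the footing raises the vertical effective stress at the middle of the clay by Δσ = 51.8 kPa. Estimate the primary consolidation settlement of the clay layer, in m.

Mid-depth of clay below the ground surface: z = 2.1 + 6.3/2 = 5.25 m.
Total vertical stress at mid-clay: σ_v = 19.6×2.1 + 16.4×3.15 = 92.82 kPa.
Pore pressure: u = 9.81×(5.25 − 1.5) = 36.788 kPa.
Initial effective stress: σ'_0 = σ_v − u = 92.82 − 36.788 = 56.032 kPa.
Final effective stress: σ'_f = 56.032 + 51.8 = 107.83 kPa.
σ'_f = 107.83 > σ'_p = 77.3 kPa, so the stress path crosses the preconsolidation pressure — recompression up to σ'_p, then virgin compression beyond:
S_c = H/(1+e₀)·[C_r·log₁₀(σ'_p/σ'_0) + C_c·log₁₀(σ'_f/σ'_p)]
    = 6.3/1.94 × [0.084×log₁₀(77.3/56.032) + 0.22×log₁₀(107.83/77.3)]
    = 3.2474 × [0.011738 + 0.031803] = 0.1414 m

S_c ≈ 0.141 m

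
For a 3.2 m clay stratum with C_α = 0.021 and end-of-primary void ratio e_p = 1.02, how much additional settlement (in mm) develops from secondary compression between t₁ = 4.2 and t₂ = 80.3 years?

Secondary compression: S_s = C_α·H/(1+e_p)·log₁₀(t₂/t₁)
S_s = 0.021×3.2/(1+1.02)×log₁₀(80.3/4.2)
    = 0.03327 × 1.281 = 0.04263 m

S_s ≈ 42.6 mm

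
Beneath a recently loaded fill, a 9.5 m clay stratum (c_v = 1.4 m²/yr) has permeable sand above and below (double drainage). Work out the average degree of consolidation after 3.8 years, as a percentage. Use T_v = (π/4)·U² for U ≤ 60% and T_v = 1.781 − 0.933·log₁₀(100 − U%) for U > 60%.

U ≈ 54.8 %

Drainage path length: H_d = H/2 = 4.75 m (double drainage).
T_v = c_v·t/H_d² = 1.4×3.8/4.75² = 0.23579.
T_v = 0.23579 corresponds to the U ≤ 60% branch:
U = √(4T_v/π) = 0.5479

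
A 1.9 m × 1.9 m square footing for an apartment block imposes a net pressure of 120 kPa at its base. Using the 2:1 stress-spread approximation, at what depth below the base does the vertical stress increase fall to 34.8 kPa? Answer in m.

z ≈ 1.63 m

2:1 spreading — at depth z the loaded area has grown by z in each plan dimension:
qB²/(B+z)² = Δσ_z ⇒ z = B(√(q/Δσ_z) − 1) = 1.9×(√(120/34.8) − 1) = 1.628 m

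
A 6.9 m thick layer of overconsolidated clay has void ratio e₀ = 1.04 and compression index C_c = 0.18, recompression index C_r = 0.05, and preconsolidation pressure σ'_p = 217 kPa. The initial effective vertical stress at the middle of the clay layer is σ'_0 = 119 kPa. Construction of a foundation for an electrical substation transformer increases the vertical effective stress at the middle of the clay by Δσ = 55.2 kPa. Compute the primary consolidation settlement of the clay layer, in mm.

Final effective stress: σ'_f = 119 + 55.2 = 174.2 kPa.
σ'_f = 174.2 ≤ σ'_p = 217 kPa, so the clay remains overconsolidated and only the recompression index applies:
S_c = C_r·H/(1+e₀)·log₁₀(σ'_f/σ'_0) = 0.05×6.9/2.04×log₁₀(174.2/119)
    = 0.16912 × 0.1655 = 0.02799 m

S_c ≈ 28 mm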